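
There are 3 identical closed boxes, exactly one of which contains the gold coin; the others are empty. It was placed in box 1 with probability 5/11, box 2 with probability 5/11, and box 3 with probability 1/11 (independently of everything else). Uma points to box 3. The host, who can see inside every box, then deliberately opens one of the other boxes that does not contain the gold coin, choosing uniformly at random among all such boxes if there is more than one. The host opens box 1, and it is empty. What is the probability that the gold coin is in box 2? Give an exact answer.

10/11

Consider each possible location of the gold coin in turn.
If it is in box 1 (prior 5/11): the host opened box 1, so this case is ruled out; weight (5/11)·0 = 0.
If it is in box 2 (prior 5/11): the host has no choice, probability 1; weight (5/11)·1 = 5/11.
If it is in box 3 (prior 1/11): the host has 2 equally likely choices, so probability 1/2; weight (1/11)·(1/2) = 1/22.
The weights sum to 1/2.
So P(the gold coin in box 2 | the host opened box 1) = (5/11) / (1/2) = 10/11.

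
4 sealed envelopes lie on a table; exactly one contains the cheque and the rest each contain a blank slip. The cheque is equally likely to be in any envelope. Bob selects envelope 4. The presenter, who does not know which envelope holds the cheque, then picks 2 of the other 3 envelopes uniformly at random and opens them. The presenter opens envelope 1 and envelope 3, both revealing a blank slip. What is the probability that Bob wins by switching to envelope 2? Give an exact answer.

1/2

Because the presenter chose which envelopes to open without knowing where the cheque is, the choice is independent of the prize location. Learning that none of the 2 opened envelopes holds the cheque simply rules out those 2 locations and leaves the remaining 2 envelopes still equally likely by symmetry.
So P(the cheque in envelope 2) = 1/2.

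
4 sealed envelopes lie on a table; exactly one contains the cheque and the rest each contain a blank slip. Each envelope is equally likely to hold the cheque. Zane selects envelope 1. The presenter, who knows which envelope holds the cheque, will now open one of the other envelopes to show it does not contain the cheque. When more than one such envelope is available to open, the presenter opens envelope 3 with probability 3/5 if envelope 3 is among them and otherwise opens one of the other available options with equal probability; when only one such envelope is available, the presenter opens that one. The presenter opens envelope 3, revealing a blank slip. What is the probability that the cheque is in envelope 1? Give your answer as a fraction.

Condition on the true location of the cheque.
If it is in any of envelopes 1, 2, and 4 (prior 1/4 each): envelope 3 is available, opened with probability 3/5; weight (1/4)·(3/5) = 3/20 each.
If it is in envelope 3 (prior 1/4): the presenter opened envelope 3, so this case is ruled out; weight (1/4)·0 = 0.
The weights sum to 9/20.
So P(the cheque in envelope 1 | the presenter opened envelope 3) = (3/20) / (9/20) = 1/3.

1/3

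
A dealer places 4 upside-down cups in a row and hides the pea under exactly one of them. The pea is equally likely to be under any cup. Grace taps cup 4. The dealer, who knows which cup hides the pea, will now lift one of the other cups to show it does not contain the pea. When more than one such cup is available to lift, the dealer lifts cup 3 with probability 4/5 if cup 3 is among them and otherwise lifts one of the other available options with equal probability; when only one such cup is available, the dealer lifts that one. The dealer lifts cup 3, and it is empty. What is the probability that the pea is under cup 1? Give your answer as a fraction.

1/3

Condition on the true location of the pea.
If it is under any of cups 1, 2, and 4 (prior 1/4 each): cup 3 is available, opened with probability 4/5; weight (1/4)·(4/5) = 1/5 each.
If it is under cup 3 (prior 1/4): the dealer opened cup 3, so this case is ruled out; weight (1/4)·0 = 0.
The weights sum to 3/5.
So P(the pea under cup 1 | the dealer opened cup 3) = (1/5) / (3/5) = 1/3.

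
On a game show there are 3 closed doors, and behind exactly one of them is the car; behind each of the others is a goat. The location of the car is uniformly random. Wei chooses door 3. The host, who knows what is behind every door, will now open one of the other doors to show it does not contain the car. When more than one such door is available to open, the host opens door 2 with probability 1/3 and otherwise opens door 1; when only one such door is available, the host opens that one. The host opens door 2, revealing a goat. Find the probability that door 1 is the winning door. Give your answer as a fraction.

Consider each possible location of the car in turn.
If it is behind door 1 (prior 1/3): only door 2 is available, probability 1; weight (1/3)·1 = 1/3.
If it is behind door 2 (prior 1/3): the host opened door 2, so this case is ruled out; weight (1/3)·0 = 0.
If it is behind door 3 (prior 1/3): door 2 is available, opened with probability 1/3; weight (1/3)·(1/3) = 1/9.
The weights sum to 4/9.
So P(the car behind door 1 | the host opened door 2) = (1/3) / (4/9) = 3/4.

3/4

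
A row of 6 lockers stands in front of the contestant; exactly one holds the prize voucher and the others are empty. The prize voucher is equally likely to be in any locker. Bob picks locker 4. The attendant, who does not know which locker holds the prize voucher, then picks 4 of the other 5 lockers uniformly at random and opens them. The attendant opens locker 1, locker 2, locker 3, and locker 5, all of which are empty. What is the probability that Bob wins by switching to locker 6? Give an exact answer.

Because the attendant chose which lockers to open without knowing where the prize voucher is, the choice is independent of the prize location. Learning that none of the 4 opened lockers holds the prize voucher simply rules out those 4 locations and leaves the remaining 2 lockers still equally likely by symmetry.
So P(the prize voucher in locker 6) = 1/2.

1/2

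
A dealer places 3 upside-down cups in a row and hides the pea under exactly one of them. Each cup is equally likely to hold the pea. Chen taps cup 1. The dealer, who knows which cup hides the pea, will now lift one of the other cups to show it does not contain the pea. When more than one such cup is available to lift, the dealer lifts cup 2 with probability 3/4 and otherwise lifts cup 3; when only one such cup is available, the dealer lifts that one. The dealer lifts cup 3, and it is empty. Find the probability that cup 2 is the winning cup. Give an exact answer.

4/5

Consider each possible location of the pea in turn.
If it is under cup 1 (prior 1/3): cup 2 is available but not opened, probability 1/4; weight (1/3)·(1/4) = 1/12.
If it is under cup 2 (prior 1/3): only cup 3 is available, probability 1; weight (1/3)·1 = 1/3.
If it is under cup 3 (prior 1/3): the dealer opened cup 3, so this case is ruled out; weight (1/3)·0 = 0.
The weights sum to 5/12.
So P(the pea under cup 2 | the dealer opened cup 3) = (1/3) / (5/12) = 4/5.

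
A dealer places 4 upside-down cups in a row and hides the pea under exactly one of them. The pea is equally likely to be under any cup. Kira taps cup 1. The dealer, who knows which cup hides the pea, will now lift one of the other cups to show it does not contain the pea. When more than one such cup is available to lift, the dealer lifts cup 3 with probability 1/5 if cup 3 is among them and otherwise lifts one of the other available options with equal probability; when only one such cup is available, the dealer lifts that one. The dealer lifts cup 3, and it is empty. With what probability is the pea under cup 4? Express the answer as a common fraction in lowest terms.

Apply Bayes' rule, conditioning on where the pea actually is.
If it is under any of cups 1, 2, and 4 (prior 1/4 each): cup 3 is available, opened with probability 1/5; weight (1/4)·(1/5) = 1/20 each.
If it is under cup 3 (prior 1/4): the dealer opened cup 3, so this case is ruled out; weight (1/4)·0 = 0.
The weights sum to 3/20.
So P(the pea under cup 4 | the dealer opened cup 3) = (1/20) / (3/20) = 1/3.

1/3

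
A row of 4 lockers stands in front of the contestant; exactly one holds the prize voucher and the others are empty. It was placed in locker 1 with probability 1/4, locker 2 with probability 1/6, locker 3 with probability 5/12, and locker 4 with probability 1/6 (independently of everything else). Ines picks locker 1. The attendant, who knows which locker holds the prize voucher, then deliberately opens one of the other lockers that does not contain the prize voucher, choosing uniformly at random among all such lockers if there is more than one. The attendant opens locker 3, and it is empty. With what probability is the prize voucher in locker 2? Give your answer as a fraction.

1/3

Condition on the true location of the prize voucher.
If it is in locker 1 (prior 1/4): the attendant has 3 equally likely choices, so probability 1/3; weight (1/4)·(1/3) = 1/12.
If it is in either of lockers 2 and 4 (prior 1/6 each): the attendant has 2 equally likely choices, so probability 1/2; weight (1/6)·(1/2) = 1/12 each.
If it is in locker 3 (prior 5/12): the attendant opened locker 3, so this case is ruled out; weight (5/12)·0 = 0.
The weights sum to 1/4.
So P(the prize voucher in locker 2 | the attendant opened locker 3) = (1/12) / (1/4) = 1/3.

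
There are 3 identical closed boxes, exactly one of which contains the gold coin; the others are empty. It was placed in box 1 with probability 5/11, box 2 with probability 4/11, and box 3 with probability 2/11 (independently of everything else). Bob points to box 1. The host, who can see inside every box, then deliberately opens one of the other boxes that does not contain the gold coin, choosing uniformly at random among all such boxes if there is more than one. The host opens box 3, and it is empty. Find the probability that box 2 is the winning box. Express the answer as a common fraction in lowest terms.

Apply Bayes' rule, conditioning on where the gold coin actually is.
If it is in box 1 (prior 5/11): the host has 2 equally likely choices, so probability 1/2; weight (5/11)·(1/2) = 5/22.
If it is in box 2 (prior 4/11): the host has no choice, probability 1; weight (4/11)·1 = 4/11.
If it is in box 3 (prior 2/11): the host opened box 3, so this case is ruled out; weight (2/11)·0 = 0.
The weights sum to 13/22.
So P(the gold coin in box 2 | the host opened box 3) = (4/11) / (13/22) = 8/13.

8/13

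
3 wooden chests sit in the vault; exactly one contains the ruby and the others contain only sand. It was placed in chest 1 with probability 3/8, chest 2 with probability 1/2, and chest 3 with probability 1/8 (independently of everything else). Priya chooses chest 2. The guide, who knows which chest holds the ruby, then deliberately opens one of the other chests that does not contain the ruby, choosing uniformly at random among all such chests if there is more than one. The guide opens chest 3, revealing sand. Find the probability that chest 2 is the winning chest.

2/5

Consider each possible location of the ruby in turn.
If it is in chest 1 (prior 3/8): the guide has no choice, probability 1; weight (3/8)·1 = 3/8.
If it is in chest 2 (prior 1/2): the guide has 2 equally likely choices, so probability 1/2; weight (1/2)·(1/2) = 1/4.
If it is in chest 3 (prior 1/8): the guide opened chest 3, so this case is ruled out; weight (1/8)·0 = 0.
The weights sum to 5/8.
So P(the ruby in chest 2 | the guide opened chest 3) = (1/4) / (5/8) = 2/5.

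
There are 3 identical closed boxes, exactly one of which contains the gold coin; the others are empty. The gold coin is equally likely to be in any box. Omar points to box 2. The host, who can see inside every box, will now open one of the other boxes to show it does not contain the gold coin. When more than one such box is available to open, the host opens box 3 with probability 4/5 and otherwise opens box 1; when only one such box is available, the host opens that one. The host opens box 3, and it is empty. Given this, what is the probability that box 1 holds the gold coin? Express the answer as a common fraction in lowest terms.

5/9

Condition on the true location of the gold coin.
If it is in box 1 (prior 1/3): only box 3 is available, probability 1; weight (1/3)·1 = 1/3.
If it is in box 2 (prior 1/3): box 3 is available, opened with probability 4/5; weight (1/3)·(4/5) = 4/15.
If it is in box 3 (prior 1/3): the host opened box 3, so this case is ruled out; weight (1/3)·0 = 0.
The weights sum to 3/5.
So P(the gold coin in box 1 | the host opened box 3) = (1/3) / (3/5) = 5/9.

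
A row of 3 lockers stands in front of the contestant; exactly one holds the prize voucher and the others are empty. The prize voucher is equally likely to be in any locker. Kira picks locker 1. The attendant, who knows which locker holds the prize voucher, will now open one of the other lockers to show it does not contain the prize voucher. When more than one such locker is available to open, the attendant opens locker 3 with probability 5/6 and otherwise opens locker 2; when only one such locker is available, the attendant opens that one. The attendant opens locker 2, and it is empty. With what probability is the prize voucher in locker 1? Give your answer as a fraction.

1/7

Condition on the true location of the prize voucher.
If it is in locker 1 (prior 1/3): locker 3 is available but not opened, probability 1/6; weight (1/3)·(1/6) = 1/18.
If it is in locker 2 (prior 1/3): the attendant opened locker 2, so this case is ruled out; weight (1/3)·0 = 0.
If it is in locker 3 (prior 1/3): only locker 2 is available, probability 1; weight (1/3)·1 = 1/3.
The weights sum to 7/18.
So P(the prize voucher in locker 1 | the attendant opened locker 2) = (1/18) / (7/18) = 1/7.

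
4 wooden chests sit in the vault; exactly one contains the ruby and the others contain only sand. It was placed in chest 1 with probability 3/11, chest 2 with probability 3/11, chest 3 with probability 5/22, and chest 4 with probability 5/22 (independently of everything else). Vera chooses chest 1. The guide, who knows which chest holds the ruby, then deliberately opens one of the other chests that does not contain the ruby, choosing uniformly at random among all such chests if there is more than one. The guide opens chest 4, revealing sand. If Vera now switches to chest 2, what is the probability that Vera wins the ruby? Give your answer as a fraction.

Apply Bayes' rule, conditioning on where the ruby actually is.
If it is in chest 1 (prior 3/11): the guide has 3 equally likely choices, so probability 1/3; weight (3/11)·(1/3) = 1/11.
If it is in chest 2 (prior 3/11): the guide has 2 equally likely choices, so probability 1/2; weight (3/11)·(1/2) = 3/22.
If it is in chest 3 (prior 5/22): the guide has 2 equally likely choices, so probability 1/2; weight (5/22)·(1/2) = 5/44.
If it is in chest 4 (prior 5/22): the guide opened chest 4, so this case is ruled out; weight (5/22)·0 = 0.
The weights sum to 15/44.
So P(the ruby in chest 2 | the guide opened chest 4) = (3/22) / (15/44) = 2/5.

2/5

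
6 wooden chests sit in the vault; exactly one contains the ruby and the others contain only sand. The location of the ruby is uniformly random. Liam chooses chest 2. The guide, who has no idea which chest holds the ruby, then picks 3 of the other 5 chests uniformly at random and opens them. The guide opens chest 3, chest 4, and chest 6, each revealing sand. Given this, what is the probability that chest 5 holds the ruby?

Apply Bayes' rule, conditioning on where the ruby actually is.
If it is in any of chests 1, 2, and 5 (prior 1/6 each): the guide picks exactly this set with probability 1/10 regardless, and none is the prize; weight (1/6)·(1/10) = 1/60 each.
If it is in any of chests 3, 4, and 6 (prior 1/6 each): that chest was opened and seen not to hold the prize — ruled out; weight (1/6)·0 = 0 each.
The weights sum to 1/20.
So P(the ruby in chest 5 | the guide opened chest 3, chest 4, and chest 6) = (1/60) / (1/20) = 1/3.

1/3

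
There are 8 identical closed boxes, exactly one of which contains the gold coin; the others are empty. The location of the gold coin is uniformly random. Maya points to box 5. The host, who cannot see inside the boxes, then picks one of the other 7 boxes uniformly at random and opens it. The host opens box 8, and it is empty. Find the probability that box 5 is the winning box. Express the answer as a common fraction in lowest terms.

Apply Bayes' rule, conditioning on where the gold coin actually is.
If it is in any of boxes 1, 2, 3, 4, 5, 6, and 7 (prior 1/8 each): the host picks box 8 with probability 1/7 regardless, and it is not the prize; weight (1/8)·(1/7) = 1/56 each.
If it is in box 8 (prior 1/8): the host opened box 8, so this case is ruled out; weight (1/8)·0 = 0.
The weights sum to 1/8.
So P(the gold coin in box 5 | the host opened box 8) = (1/56) / (1/8) = 1/7.

1/7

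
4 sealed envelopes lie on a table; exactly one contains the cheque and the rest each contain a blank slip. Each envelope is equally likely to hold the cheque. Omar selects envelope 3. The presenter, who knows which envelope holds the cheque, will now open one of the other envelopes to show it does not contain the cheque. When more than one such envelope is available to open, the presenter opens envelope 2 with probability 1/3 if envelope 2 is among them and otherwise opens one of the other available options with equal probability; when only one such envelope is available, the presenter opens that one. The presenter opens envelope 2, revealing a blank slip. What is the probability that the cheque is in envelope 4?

Consider each possible location of the cheque in turn.
If it is in any of envelopes 1, 3, and 4 (prior 1/4 each): envelope 2 is available, opened with probability 1/3; weight (1/4)·(1/3) = 1/12 each.
If it is in envelope 2 (prior 1/4): the presenter opened envelope 2, so this case is ruled out; weight (1/4)·0 = 0.
The weights sum to 1/4.
So P(the cheque in envelope 4 | the presenter opened envelope 2) = (1/12) / (1/4) = 1/3.

1/3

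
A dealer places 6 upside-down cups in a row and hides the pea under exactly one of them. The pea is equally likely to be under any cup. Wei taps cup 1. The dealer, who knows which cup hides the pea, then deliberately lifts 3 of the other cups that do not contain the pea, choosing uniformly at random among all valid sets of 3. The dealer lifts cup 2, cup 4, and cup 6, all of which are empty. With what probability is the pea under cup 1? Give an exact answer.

1/6

Apply Bayes' rule, conditioning on where the pea actually is.
If it is under cup 1 (prior 1/6): the dealer has 10 equally likely choices, so probability 1/10; weight (1/6)·(1/10) = 1/60.
If it is under any of cups 2, 4, and 6 (prior 1/6 each): that cup was opened and seen not to hold the prize — ruled out; weight (1/6)·0 = 0 each.
If it is under either of cups 3 and 5 (prior 1/6 each): the dealer has 4 equally likely choices, so probability 1/4; weight (1/6)·(1/4) = 1/24 each.
The weights sum to 1/10.
So P(the pea under cup 1 | the dealer opened cup 2, cup 4, and cup 6) = (1/60) / (1/10) = 1/6.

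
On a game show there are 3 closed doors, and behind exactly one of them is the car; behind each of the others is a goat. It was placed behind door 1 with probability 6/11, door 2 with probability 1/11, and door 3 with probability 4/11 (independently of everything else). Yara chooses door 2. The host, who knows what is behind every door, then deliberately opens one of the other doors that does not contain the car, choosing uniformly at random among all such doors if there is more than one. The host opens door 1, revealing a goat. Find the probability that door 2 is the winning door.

1/9

Consider each possible location of the car in turn.
If it is behind door 1 (prior 6/11): the host opened door 1, so this case is ruled out; weight (6/11)·0 = 0.
If it is behind door 2 (prior 1/11): the host has 2 equally likely choices, so probability 1/2; weight (1/11)·(1/2) = 1/22.
If it is behind door 3 (prior 4/11): the host has no choice, probability 1; weight (4/11)·1 = 4/11.
The weights sum to 9/22.
So P(the car behind door 2 | the host opened door 1) = (1/22) / (9/22) = 1/9.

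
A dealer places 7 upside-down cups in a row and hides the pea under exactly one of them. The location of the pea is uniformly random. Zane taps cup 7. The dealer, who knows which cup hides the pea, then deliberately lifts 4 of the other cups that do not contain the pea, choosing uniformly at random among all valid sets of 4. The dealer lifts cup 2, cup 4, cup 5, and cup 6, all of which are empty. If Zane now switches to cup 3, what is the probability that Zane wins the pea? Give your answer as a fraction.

Condition on the true location of the pea.
If it is under either of cups 1 and 3 (prior 1/7 each): the dealer has 5 equally likely choices, so probability 1/5; weight (1/7)·(1/5) = 1/35 each.
If it is under any of cups 2, 4, 5, and 6 (prior 1/7 each): that cup was opened and seen not to hold the prize — ruled out; weight (1/7)·0 = 0 each.
If it is under cup 7 (prior 1/7): the dealer has 15 equally likely choices, so probability 1/15; weight (1/7)·(1/15) = 1/105.
The weights sum to 1/15.
So P(the pea under cup 3 | the dealer opened cup 2, cup 4, cup 5, and cup 6) = (1/35) / (1/15) = 3/7.

3/7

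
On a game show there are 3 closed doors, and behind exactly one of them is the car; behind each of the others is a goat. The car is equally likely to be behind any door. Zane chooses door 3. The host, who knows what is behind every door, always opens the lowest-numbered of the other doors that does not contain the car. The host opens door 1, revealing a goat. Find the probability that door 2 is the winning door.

1/2

Apply Bayes' rule, conditioning on where the car actually is.
If it is behind door 1 (prior 1/3): the host opened door 1, so this case is ruled out; weight (1/3)·0 = 0.
If it is behind either of doors 2 and 3 (prior 1/3 each): door 1 is the lowest-numbered option available, probability 1; weight (1/3)·1 = 1/3 each.
The weights sum to 2/3.
So P(the car behind door 2 | the host opened door 1) = (1/3) / (2/3) = 1/2.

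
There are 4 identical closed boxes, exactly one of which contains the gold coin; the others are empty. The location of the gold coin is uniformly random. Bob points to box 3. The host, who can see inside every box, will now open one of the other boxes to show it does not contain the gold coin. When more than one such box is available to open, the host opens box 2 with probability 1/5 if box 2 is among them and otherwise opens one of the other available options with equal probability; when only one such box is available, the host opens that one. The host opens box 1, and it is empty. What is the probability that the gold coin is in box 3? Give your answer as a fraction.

Condition on the true location of the gold coin.
If it is in box 1 (prior 1/4): the host opened box 1, so this case is ruled out; weight (1/4)·0 = 0.
If it is in box 2 (prior 1/4): box 2 holds the prize so is unavailable; the host chooses uniformly among the 2 others, probability 1/2; weight (1/4)·(1/2) = 1/8.
If it is in box 3 (prior 1/4): box 2 is available but not opened; box 1 gets probability (1 − 1/5)/2 = 2/5; weight (1/4)·(2/5) = 1/10.
If it is in box 4 (prior 1/4): box 2 is available but not opened, probability 4/5; weight (1/4)·(4/5) = 1/5.
The weights sum to 17/40.
So P(the gold coin in box 3 | the host opened box 1) = (1/10) / (17/40) = 4/17.

4/17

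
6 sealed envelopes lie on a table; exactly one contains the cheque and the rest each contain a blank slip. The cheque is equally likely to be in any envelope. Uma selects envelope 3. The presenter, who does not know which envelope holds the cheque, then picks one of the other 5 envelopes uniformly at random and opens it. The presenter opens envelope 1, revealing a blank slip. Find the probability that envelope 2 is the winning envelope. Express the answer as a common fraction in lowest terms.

Apply Bayes' rule, conditioning on where the cheque actually is.
If it is in envelope 1 (prior 1/6): the presenter opened envelope 1, so this case is ruled out; weight (1/6)·0 = 0.
If it is in any of envelopes 2, 3, 4, 5, and 6 (prior 1/6 each): the presenter picks envelope 1 with probability 1/5 regardless, and it is not the prize; weight (1/6)·(1/5) = 1/30 each.
The weights sum to 1/6.
So P(the cheque in envelope 2 | the presenter opened envelope 1) = (1/30) / (1/6) = 1/5.

1/5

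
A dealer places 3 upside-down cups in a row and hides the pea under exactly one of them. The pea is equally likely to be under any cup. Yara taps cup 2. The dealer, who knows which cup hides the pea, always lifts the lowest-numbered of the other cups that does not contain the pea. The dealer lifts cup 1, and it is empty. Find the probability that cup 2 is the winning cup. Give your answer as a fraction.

Condition on the true location of the pea.
If it is under cup 1 (prior 1/3): the dealer opened cup 1, so this case is ruled out; weight (1/3)·0 = 0.
If it is under either of cups 2 and 3 (prior 1/3 each): cup 1 is the lowest-numbered option available, probability 1; weight (1/3)·1 = 1/3 each.
The weights sum to 2/3.
So P(the pea under cup 2 | the dealer opened cup 1) = (1/3) / (2/3) = 1/2.

1/2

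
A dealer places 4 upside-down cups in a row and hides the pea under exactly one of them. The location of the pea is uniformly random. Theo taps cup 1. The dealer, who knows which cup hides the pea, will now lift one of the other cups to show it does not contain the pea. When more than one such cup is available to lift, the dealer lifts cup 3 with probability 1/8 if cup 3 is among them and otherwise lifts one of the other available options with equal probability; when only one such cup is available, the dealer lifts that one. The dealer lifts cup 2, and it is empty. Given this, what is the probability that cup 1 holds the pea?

7/29

Apply Bayes' rule, conditioning on where the pea actually is.
If it is under cup 1 (prior 1/4): cup 3 is available but not opened; cup 2 gets probability (1 − 1/8)/2 = 7/16; weight (1/4)·(7/16) = 7/64.
If it is under cup 2 (prior 1/4): the dealer opened cup 2, so this case is ruled out; weight (1/4)·0 = 0.
If it is under cup 3 (prior 1/4): cup 3 holds the prize so is unavailable; the dealer chooses uniformly among the 2 others, probability 1/2; weight (1/4)·(1/2) = 1/8.
If it is under cup 4 (prior 1/4): cup 3 is available but not opened, probability 7/8; weight (1/4)·(7/8) = 7/32.
The weights sum to 29/64.
So P(the pea under cup 1 | the dealer opened cup 2) = (7/64) / (29/64) = 7/29.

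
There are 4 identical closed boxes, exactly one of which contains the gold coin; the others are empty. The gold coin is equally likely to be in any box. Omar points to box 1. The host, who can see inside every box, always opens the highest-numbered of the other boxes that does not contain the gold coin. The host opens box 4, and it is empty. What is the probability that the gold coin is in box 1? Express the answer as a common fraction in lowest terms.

1/3

Apply Bayes' rule, conditioning on where the gold coin actually is.
If it is in any of boxes 1, 2, and 3 (prior 1/4 each): box 4 is the highest-numbered option available, probability 1; weight (1/4)·1 = 1/4 each.
If it is in box 4 (prior 1/4): the host opened box 4, so this case is ruled out; weight (1/4)·0 = 0.
The weights sum to 3/4.
So P(the gold coin in box 1 | the host opened box 4) = (1/4) / (3/4) = 1/3.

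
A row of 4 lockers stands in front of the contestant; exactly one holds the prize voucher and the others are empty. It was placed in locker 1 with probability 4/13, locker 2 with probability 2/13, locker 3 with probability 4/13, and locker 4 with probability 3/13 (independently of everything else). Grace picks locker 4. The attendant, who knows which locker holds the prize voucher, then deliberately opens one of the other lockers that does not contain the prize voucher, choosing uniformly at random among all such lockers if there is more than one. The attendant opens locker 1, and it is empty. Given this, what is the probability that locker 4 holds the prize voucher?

1/4

Condition on the true location of the prize voucher.
If it is in locker 1 (prior 4/13): the attendant opened locker 1, so this case is ruled out; weight (4/13)·0 = 0.
If it is in locker 2 (prior 2/13): the attendant has 2 equally likely choices, so probability 1/2; weight (2/13)·(1/2) = 1/13.
If it is in locker 3 (prior 4/13): the attendant has 2 equally likely choices, so probability 1/2; weight (4/13)·(1/2) = 2/13.
If it is in locker 4 (prior 3/13): the attendant has 3 equally likely choices, so probability 1/3; weight (3/13)·(1/3) = 1/13.
The weights sum to 4/13.
So P(the prize voucher in locker 4 | the attendant opened locker 1) = (1/13) / (4/13) = 1/4.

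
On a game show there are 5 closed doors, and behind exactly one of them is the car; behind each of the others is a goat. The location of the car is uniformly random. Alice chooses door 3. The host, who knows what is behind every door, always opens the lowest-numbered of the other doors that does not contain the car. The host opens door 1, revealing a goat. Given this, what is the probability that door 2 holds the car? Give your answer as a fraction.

Consider each possible location of the car in turn.
If it is behind door 1 (prior 1/5): the host opened door 1, so this case is ruled out; weight (1/5)·0 = 0.
If it is behind any of doors 2, 3, 4, and 5 (prior 1/5 each): door 1 is the lowest-numbered option available, probability 1; weight (1/5)·1 = 1/5 each.
The weights sum to 4/5.
So P(the car behind door 2 | the host opened door 1) = (1/5) / (4/5) = 1/4.

1/4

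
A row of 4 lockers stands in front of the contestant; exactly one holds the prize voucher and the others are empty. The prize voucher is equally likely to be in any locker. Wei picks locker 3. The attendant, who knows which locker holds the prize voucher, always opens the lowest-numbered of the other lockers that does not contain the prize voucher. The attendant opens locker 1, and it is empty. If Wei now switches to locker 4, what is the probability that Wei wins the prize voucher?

1/3

Condition on the true location of the prize voucher.
If it is in locker 1 (prior 1/4): the attendant opened locker 1, so this case is ruled out; weight (1/4)·0 = 0.
If it is in any of lockers 2, 3, and 4 (prior 1/4 each): locker 1 is the lowest-numbered option available, probability 1; weight (1/4)·1 = 1/4 each.
The weights sum to 3/4.
So P(the prize voucher in locker 4 | the attendant opened locker 1) = (1/4) / (3/4) = 1/3.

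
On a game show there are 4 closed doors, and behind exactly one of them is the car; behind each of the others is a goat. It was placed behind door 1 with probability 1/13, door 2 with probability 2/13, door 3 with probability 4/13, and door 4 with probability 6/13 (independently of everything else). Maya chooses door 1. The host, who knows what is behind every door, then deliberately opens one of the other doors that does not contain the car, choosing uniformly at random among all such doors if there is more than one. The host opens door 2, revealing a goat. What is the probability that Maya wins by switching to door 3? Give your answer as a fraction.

Apply Bayes' rule, conditioning on where the car actually is.
If it is behind door 1 (prior 1/13): the host has 3 equally likely choices, so probability 1/3; weight (1/13)·(1/3) = 1/39.
If it is behind door 2 (prior 2/13): the host opened door 2, so this case is ruled out; weight (2/13)·0 = 0.
If it is behind door 3 (prior 4/13): the host has 2 equally likely choices, so probability 1/2; weight (4/13)·(1/2) = 2/13.
If it is behind door 4 (prior 6/13): the host has 2 equally likely choices, so probability 1/2; weight (6/13)·(1/2) = 3/13.
The weights sum to 16/39.
So P(the car behind door 3 | the host opened door 2) = (2/13) / (16/39) = 3/8.

3/8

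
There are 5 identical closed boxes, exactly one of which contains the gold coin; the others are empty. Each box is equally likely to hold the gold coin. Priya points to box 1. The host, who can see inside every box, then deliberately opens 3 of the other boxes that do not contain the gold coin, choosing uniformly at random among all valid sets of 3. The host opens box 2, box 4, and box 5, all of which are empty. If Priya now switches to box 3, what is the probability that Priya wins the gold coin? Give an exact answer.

Consider each possible location of the gold coin in turn.
If it is in box 1 (prior 1/5): the host has 4 equally likely choices, so probability 1/4; weight (1/5)·(1/4) = 1/20.
If it is in any of boxes 2, 4, and 5 (prior 1/5 each): that box was opened and seen not to hold the prize — ruled out; weight (1/5)·0 = 0 each.
If it is in box 3 (prior 1/5): the host has no choice, probability 1; weight (1/5)·1 = 1/5.
The weights sum to 1/4.
So P(the gold coin in box 3 | the host opened box 2, box 4, and box 5) = (1/5) / (1/4) = 4/5.

4/5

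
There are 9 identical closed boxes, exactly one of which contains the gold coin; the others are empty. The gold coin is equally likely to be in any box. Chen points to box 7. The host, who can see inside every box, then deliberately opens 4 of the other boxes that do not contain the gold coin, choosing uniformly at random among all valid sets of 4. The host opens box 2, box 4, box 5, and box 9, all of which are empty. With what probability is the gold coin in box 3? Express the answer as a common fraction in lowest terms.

Consider each possible location of the gold coin in turn.
If it is in any of boxes 1, 3, 6, and 8 (prior 1/9 each): the host has 35 equally likely choices, so probability 1/35; weight (1/9)·(1/35) = 1/315 each.
If it is in any of boxes 2, 4, 5, and 9 (prior 1/9 each): that box was opened and seen not to hold the prize — ruled out; weight (1/9)·0 = 0 each.
If it is in box 7 (prior 1/9): the host has 70 equally likely choices, so probability 1/70; weight (1/9)·(1/70) = 1/630.
The weights sum to 1/70.
So P(the gold coin in box 3 | the host opened box 2, box 4, box 5, and box 9) = (1/315) / (1/70) = 2/9.

2/9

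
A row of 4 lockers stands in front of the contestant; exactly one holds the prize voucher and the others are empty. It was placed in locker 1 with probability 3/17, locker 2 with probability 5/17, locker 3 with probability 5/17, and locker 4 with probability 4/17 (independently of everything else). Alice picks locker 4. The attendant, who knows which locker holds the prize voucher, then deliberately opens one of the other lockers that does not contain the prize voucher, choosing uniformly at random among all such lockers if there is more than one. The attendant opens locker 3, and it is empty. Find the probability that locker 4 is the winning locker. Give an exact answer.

Consider each possible location of the prize voucher in turn.
If it is in locker 1 (prior 3/17): the attendant has 2 equally likely choices, so probability 1/2; weight (3/17)·(1/2) = 3/34.
If it is in locker 2 (prior 5/17): the attendant has 2 equally likely choices, so probability 1/2; weight (5/17)·(1/2) = 5/34.
If it is in locker 3 (prior 5/17): the attendant opened locker 3, so this case is ruled out; weight (5/17)·0 = 0.
If it is in locker 4 (prior 4/17): the attendant has 3 equally likely choices, so probability 1/3; weight (4/17)·(1/3) = 4/51.
The weights sum to 16/51.
So P(the prize voucher in locker 4 | the attendant opened locker 3) = (4/51) / (16/51) = 1/4.

1/4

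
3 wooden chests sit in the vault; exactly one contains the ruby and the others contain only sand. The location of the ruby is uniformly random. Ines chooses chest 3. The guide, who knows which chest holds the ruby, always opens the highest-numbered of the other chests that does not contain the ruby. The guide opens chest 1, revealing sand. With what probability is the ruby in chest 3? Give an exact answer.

0

Consider each possible location of the ruby in turn.
If it is in chest 1 (prior 1/3): the guide opened chest 1, so this case is ruled out; weight (1/3)·0 = 0.
If it is in chest 2 (prior 1/3): chest 1 is the highest-numbered option available, probability 1; weight (1/3)·1 = 1/3.
If it is in chest 3 (prior 1/3): the guide would have opened chest 2 instead, probability 0; weight (1/3)·0 = 0.
The weights sum to 1/3.
So P(the ruby in chest 3 | the guide opened chest 1) = 0 / (1/3) = 0.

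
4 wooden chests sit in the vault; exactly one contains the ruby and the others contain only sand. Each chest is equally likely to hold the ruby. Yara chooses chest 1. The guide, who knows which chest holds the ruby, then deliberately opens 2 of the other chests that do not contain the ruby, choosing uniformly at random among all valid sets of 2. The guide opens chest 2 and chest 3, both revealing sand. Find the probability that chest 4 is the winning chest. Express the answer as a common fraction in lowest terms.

3/4

Condition on the true location of the ruby.
If it is in chest 1 (prior 1/4): the guide has 3 equally likely choices, so probability 1/3; weight (1/4)·(1/3) = 1/12.
If it is in either of chests 2 and 3 (prior 1/4 each): that chest was opened and seen not to hold the prize — ruled out; weight (1/4)·0 = 0 each.
If it is in chest 4 (prior 1/4): the guide has no choice, probability 1; weight (1/4)·1 = 1/4.
The weights sum to 1/3.
So P(the ruby in chest 4 | the guide opened chest 2 and chest 3) = (1/4) / (1/3) = 3/4.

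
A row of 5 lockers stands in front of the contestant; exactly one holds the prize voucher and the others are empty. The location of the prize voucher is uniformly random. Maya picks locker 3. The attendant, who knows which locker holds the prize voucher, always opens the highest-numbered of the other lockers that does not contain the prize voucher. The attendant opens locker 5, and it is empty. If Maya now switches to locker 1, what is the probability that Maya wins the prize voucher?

Consider each possible location of the prize voucher in turn.
If it is in any of lockers 1, 2, 3, and 4 (prior 1/5 each): locker 5 is the highest-numbered option available, probability 1; weight (1/5)·1 = 1/5 each.
If it is in locker 5 (prior 1/5): the attendant opened locker 5, so this case is ruled out; weight (1/5)·0 = 0.
The weights sum to 4/5.
So P(the prize voucher in locker 1 | the attendant opened locker 5) = (1/5) / (4/5) = 1/4.

1/4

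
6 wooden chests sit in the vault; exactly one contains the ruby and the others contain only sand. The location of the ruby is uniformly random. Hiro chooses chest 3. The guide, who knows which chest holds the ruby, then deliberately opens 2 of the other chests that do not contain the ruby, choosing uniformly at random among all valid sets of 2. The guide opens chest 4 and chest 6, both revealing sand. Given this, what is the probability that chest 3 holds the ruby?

1/6

Consider each possible location of the ruby in turn.
If it is in any of chests 1, 2, and 5 (prior 1/6 each): the guide has 6 equally likely choices, so probability 1/6; weight (1/6)·(1/6) = 1/36 each.
If it is in chest 3 (prior 1/6): the guide has 10 equally likely choices, so probability 1/10; weight (1/6)·(1/10) = 1/60.
If it is in either of chests 4 and 6 (prior 1/6 each): that chest was opened and seen not to hold the prize — ruled out; weight (1/6)·0 = 0 each.
The weights sum to 1/10.
So P(the ruby in chest 3 | the guide opened chest 4 and chest 6) = (1/60) / (1/10) = 1/6.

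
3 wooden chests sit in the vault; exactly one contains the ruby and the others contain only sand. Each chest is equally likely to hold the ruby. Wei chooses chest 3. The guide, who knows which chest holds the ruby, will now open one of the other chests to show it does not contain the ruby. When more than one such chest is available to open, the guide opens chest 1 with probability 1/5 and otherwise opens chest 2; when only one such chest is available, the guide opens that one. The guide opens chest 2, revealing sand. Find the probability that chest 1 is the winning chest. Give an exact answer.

Condition on the true location of the ruby.
If it is in chest 1 (prior 1/3): only chest 2 is available, probability 1; weight (1/3)·1 = 1/3.
If it is in chest 2 (prior 1/3): the guide opened chest 2, so this case is ruled out; weight (1/3)·0 = 0.
If it is in chest 3 (prior 1/3): chest 1 is available but not opened, probability 4/5; weight (1/3)·(4/5) = 4/15.
The weights sum to 3/5.
So P(the ruby in chest 1 | the guide opened chest 2) = (1/3) / (3/5) = 5/9.

5/9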